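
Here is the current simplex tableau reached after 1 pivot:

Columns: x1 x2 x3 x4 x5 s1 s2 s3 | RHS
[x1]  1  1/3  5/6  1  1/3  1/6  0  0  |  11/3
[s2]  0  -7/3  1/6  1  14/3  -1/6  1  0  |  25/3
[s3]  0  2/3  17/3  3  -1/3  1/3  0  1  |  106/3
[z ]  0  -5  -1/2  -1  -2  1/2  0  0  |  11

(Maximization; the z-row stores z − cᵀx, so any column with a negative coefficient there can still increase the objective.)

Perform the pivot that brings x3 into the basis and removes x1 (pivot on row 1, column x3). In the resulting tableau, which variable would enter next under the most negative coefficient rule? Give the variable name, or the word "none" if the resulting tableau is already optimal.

x2

Pivot element 5/6. New z-row = old z-row − (-1/2)·(row 1/(5/6)).
Updated z-row coefficients: x1: 3/5, x2: -24/5, x3: 0, x4: -2/5, x5: -9/5, s1: 3/5, s2: 0, s3: 0.
The most negative is -24/5 in column x2, so x2 would enter next.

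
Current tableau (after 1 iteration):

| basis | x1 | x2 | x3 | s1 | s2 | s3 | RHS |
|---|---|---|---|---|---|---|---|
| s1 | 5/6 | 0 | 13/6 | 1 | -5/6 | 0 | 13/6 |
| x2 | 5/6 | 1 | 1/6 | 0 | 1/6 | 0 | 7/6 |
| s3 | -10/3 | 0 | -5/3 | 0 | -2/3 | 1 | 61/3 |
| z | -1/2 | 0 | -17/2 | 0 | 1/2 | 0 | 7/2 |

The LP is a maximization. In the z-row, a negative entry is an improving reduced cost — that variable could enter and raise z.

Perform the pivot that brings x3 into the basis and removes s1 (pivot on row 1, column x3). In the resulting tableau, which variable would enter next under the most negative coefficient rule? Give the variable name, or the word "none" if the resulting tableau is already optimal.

s2

Pivot element 13/6. New z-row = old z-row − (-17/2)·(row 1/(13/6)).
Updated z-row coefficients: x1: 36/13, x2: 0, x3: 0, s1: 51/13, s2: -36/13, s3: 0.
The most negative is -36/13 in column s2, so s2 would enter next.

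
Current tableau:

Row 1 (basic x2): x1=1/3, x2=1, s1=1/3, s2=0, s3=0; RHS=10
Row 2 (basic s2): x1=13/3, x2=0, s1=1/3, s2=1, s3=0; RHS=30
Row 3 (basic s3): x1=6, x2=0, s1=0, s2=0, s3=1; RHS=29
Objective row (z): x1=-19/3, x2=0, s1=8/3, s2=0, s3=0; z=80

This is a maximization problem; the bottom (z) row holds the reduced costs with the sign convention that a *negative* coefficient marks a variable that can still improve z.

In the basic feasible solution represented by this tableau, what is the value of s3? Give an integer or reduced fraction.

29

s3 is basic (row 3); its value is the RHS of that row: 29.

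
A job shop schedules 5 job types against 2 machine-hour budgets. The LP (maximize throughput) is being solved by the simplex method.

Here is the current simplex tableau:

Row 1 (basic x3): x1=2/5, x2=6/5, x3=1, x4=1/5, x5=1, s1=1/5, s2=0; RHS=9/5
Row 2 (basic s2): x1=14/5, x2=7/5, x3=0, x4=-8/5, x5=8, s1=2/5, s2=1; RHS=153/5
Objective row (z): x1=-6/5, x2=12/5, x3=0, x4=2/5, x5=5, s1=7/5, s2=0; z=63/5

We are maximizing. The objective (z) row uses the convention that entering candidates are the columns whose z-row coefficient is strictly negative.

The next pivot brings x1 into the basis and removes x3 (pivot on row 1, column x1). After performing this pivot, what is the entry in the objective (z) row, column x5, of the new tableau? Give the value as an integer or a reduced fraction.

Pivot element is row 1, column x1: 2/5.
Normalize row 1: new (row 1, x5) = 1/(2/5) = 5/2.
z-row ← z-row − (-6/5)·(new row 1): 5 − (-6/5)·(5/2) = 8.

8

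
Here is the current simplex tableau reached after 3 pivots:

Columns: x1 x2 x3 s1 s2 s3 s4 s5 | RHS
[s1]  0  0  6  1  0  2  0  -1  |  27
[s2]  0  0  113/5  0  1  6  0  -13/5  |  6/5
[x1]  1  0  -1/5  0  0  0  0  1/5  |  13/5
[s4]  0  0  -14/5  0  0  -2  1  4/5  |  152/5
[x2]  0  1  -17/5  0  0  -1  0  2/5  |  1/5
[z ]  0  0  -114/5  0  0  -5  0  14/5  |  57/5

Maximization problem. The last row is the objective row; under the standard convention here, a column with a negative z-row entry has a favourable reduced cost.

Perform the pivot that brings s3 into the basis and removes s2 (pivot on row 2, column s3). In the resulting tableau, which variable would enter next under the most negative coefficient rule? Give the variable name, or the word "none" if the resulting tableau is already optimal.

Pivot element 6. New z-row = old z-row − (-5)·(row 2/6).
Updated z-row coefficients: x1: 0, x2: 0, x3: -119/30, s1: 0, s2: 5/6, s3: 0, s4: 0, s5: 19/30.
The most negative is -119/30 in column x3, so x3 would enter next.

x3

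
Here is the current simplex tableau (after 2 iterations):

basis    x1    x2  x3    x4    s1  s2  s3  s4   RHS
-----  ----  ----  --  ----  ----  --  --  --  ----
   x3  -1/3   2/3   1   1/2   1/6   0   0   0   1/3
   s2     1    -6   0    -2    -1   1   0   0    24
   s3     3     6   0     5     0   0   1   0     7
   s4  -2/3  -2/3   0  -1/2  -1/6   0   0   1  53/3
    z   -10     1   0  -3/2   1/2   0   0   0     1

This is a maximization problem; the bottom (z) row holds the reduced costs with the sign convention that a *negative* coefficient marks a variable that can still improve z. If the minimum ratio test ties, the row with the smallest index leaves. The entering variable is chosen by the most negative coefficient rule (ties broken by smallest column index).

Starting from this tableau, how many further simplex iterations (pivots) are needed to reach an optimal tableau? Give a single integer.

1

pivot: x1 in, s3 out → z = 73/3
No improving column remains; optimal.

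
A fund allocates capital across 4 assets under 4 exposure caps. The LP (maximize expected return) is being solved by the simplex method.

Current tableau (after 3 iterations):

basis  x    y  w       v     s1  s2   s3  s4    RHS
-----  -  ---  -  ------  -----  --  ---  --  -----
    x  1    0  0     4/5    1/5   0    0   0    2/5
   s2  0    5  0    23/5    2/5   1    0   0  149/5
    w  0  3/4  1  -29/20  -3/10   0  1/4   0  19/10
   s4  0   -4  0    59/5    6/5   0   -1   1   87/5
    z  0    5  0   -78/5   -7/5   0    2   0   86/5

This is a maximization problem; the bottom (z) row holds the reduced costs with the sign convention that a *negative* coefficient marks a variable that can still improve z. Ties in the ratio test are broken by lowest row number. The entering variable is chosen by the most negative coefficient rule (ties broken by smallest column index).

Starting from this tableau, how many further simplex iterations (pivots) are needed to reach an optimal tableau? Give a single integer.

1

pivot: v in, x out → z = 25
No improving column remains; optimal.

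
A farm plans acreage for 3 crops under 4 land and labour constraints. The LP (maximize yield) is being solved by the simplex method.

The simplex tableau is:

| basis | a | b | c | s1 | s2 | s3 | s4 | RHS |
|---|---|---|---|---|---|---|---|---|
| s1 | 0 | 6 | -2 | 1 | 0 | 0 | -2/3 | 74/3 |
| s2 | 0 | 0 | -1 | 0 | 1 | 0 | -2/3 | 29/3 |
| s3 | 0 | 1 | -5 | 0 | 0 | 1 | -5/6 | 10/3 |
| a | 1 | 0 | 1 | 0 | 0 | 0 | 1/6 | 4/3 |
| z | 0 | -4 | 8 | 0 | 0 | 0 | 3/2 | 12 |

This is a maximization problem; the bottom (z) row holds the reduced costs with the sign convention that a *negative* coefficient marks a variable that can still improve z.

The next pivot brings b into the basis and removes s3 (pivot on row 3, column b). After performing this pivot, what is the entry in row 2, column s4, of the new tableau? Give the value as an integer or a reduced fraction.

Pivot element is row 3, column b: 1.
Normalize row 3: new (row 3, s4) = (-5/6)/1 = -5/6.
row 2 ← row 2 − 0·(new row 3): -2/3 − 0·(-5/6) = -2/3.

-2/3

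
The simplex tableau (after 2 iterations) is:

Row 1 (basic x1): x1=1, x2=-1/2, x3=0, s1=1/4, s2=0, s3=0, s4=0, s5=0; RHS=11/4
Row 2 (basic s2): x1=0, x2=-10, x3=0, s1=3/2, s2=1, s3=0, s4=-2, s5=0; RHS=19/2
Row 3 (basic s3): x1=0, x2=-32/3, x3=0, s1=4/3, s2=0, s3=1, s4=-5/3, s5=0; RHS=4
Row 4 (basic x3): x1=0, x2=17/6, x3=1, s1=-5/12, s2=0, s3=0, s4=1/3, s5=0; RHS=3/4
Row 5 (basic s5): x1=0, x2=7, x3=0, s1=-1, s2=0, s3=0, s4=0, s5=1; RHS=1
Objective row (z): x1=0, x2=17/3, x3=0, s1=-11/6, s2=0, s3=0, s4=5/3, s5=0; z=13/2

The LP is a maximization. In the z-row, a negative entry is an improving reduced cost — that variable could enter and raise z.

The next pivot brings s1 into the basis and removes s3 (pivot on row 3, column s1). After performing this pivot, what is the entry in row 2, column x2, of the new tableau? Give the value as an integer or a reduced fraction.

Pivot element is row 3, column s1: 4/3.
Normalize row 3: new (row 3, x2) = (-32/3)/(4/3) = -8.
row 2 ← row 2 − (3/2)·(new row 3): -10 − (3/2)·(-8) = 2.

2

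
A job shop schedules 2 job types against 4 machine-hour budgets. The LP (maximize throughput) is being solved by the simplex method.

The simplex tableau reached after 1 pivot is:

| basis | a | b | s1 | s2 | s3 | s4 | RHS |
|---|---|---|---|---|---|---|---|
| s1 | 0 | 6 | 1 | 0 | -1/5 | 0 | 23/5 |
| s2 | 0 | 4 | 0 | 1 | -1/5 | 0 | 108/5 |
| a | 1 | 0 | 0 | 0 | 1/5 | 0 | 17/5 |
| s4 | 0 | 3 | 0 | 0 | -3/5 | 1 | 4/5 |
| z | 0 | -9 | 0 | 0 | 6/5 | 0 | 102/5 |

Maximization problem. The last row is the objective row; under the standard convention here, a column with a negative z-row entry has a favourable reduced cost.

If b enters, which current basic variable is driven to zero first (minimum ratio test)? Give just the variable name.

s4

Ratios: row 1 (s1): (23/5)/6 = 23/30; row 2 (s2): (108/5)/4 = 27/5; row 3 (a): entry 0 ≤ 0, skip; row 4 (s4): (4/5)/3 = 4/15.
Minimum ratio 4/15 is in the s4 row, so s4 leaves.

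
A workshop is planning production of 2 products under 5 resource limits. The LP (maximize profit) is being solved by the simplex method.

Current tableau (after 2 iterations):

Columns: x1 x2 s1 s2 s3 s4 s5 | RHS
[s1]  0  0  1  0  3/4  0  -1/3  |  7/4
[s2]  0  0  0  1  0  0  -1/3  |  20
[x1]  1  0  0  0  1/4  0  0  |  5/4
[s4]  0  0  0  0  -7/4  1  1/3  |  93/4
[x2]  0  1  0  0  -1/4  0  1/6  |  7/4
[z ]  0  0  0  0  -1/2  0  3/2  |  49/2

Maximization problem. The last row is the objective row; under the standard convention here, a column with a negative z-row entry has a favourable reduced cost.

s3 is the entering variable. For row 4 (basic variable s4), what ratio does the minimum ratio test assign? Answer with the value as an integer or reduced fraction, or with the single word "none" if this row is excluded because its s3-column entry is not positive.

The s3 entry in row 4 is -7/4 ≤ 0, so this row gives no ratio.

none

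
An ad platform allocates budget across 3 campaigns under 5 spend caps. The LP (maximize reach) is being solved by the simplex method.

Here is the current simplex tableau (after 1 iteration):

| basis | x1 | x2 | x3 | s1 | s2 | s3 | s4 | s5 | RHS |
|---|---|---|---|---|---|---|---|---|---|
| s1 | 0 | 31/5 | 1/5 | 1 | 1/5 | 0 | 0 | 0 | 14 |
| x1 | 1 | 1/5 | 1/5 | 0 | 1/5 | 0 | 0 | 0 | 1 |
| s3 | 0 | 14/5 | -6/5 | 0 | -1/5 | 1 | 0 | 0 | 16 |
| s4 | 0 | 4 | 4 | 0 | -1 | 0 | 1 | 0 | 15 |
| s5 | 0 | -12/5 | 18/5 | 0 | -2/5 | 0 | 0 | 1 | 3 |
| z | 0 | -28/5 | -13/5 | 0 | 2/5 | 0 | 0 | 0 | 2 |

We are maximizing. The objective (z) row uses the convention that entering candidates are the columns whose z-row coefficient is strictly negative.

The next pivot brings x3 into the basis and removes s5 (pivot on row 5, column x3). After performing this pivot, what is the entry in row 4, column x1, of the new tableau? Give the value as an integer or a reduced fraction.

0

Pivot element is row 5, column x3: 18/5.
Normalize row 5: new (row 5, x1) = 0/(18/5) = 0.
row 4 ← row 4 − 4·(new row 5): 0 − 4·0 = 0.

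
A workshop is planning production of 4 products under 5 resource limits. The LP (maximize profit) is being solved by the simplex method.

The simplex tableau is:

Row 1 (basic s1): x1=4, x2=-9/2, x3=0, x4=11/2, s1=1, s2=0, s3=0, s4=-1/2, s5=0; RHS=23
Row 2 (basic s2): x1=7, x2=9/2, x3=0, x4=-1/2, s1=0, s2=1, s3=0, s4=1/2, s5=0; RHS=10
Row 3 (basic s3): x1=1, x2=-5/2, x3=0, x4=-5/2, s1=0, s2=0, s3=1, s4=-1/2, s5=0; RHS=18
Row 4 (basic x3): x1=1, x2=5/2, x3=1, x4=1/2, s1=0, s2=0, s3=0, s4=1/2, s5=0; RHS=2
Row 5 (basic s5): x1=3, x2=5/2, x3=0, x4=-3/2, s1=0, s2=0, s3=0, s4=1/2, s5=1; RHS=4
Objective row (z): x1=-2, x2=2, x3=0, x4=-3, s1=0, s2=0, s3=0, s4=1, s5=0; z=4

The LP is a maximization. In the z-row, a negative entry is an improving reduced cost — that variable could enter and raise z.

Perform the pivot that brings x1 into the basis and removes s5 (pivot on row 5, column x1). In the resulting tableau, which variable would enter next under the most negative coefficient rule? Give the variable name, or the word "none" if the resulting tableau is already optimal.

Pivot element 3. New z-row = old z-row − (-2)·(row 5/3).
Updated z-row coefficients: x1: 0, x2: 11/3, x3: 0, x4: -4, s1: 0, s2: 0, s3: 0, s4: 4/3, s5: 2/3.
The most negative is -4 in column x4, so x4 would enter next.

x4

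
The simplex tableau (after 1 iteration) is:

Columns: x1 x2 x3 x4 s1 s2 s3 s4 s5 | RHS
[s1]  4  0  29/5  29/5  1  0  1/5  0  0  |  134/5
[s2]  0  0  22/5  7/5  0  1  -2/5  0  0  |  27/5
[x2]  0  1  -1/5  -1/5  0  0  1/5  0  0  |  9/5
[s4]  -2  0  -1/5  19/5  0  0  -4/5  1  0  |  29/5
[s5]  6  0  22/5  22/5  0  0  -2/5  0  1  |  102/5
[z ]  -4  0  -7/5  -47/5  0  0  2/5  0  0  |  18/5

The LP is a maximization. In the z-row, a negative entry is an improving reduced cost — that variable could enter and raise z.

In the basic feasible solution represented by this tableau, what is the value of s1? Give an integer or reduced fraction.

s1 is basic (row 1); its value is the RHS of that row: 134/5.

134/5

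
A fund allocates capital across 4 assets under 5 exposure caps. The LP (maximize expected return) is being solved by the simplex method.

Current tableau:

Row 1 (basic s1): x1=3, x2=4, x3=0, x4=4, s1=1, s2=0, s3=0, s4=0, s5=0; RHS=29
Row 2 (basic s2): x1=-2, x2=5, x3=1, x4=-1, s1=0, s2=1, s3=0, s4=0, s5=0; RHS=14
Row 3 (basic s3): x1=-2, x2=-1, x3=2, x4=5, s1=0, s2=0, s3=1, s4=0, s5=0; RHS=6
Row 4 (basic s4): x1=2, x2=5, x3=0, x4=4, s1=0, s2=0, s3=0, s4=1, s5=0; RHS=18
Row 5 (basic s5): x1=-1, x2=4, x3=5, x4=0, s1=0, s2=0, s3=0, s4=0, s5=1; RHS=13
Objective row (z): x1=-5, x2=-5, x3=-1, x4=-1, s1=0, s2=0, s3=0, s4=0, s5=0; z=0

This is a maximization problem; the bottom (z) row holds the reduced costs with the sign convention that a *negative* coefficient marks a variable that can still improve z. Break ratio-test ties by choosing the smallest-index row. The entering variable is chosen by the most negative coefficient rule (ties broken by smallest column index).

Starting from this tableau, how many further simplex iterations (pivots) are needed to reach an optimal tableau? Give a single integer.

pivot: x1 in, s4 out → z = 45
pivot: x3 in, s5 out → z = 247/5
No improving column remains; optimal.

2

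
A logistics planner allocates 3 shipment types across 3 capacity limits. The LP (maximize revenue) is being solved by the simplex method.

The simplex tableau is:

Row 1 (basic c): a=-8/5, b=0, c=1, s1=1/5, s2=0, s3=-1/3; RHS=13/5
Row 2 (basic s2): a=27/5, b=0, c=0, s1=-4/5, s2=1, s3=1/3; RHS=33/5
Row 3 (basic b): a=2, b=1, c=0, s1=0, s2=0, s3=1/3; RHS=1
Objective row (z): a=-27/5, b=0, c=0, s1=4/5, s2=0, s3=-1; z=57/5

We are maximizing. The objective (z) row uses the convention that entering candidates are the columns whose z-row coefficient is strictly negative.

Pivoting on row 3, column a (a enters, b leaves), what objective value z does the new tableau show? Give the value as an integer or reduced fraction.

141/10

Minimum ratio for a: 1/2 = 1/2.
z changes by −(z-row coeff of a)·ratio = −(-27/5)·(1/2) = 27/10.
New z = 57/5 + (27/10) = 141/10.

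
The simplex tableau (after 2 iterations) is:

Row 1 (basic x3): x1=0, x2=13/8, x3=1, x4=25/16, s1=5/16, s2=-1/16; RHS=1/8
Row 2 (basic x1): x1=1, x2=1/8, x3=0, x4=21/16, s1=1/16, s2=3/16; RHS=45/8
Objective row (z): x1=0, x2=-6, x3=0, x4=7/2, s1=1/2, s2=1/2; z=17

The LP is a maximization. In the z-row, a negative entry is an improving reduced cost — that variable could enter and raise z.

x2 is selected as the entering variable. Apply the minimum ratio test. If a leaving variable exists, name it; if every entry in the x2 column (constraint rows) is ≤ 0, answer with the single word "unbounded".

Ratios: row 1 (x3): (1/8)/(13/8) = 1/13; row 2 (x1): (45/8)/(1/8) = 45.
Minimum ratio is in the x3 row, so x3 leaves.

x3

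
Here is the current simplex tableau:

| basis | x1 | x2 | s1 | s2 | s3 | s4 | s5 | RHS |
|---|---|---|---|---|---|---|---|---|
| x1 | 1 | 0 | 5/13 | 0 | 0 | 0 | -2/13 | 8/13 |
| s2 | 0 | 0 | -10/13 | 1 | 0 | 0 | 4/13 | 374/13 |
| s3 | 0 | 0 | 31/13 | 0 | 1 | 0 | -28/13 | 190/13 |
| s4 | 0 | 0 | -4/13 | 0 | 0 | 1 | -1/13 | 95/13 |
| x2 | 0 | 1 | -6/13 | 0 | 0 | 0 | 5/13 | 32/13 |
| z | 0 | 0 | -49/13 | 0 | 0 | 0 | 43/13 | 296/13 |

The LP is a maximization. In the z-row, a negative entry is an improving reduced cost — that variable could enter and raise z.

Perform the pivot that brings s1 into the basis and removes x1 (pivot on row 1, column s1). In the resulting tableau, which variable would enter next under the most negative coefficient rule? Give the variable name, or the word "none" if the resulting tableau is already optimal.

Pivot element 5/13. New z-row = old z-row − (-49/13)·(row 1/(5/13)).
Updated z-row coefficients: x1: 49/5, x2: 0, s1: 0, s2: 0, s3: 0, s4: 0, s5: 9/5.
No coefficient is strictly negative; the tableau after this pivot is optimal.

none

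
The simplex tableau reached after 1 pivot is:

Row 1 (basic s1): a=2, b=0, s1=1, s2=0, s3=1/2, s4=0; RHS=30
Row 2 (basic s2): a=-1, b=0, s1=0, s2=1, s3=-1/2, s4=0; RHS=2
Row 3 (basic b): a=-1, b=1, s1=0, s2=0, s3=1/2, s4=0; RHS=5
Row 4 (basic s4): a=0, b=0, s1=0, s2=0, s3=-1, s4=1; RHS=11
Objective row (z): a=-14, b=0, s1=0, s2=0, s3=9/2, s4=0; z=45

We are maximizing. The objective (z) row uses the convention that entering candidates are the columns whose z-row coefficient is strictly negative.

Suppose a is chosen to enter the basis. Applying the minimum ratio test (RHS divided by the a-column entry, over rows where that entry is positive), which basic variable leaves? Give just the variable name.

s1

Ratios: row 1 (s1): 30/2 = 15; row 2 (s2): entry -1 ≤ 0, skip; row 3 (b): entry -1 ≤ 0, skip; row 4 (s4): entry 0 ≤ 0, skip.
Minimum ratio 15 is in the s1 row, so s1 leaves.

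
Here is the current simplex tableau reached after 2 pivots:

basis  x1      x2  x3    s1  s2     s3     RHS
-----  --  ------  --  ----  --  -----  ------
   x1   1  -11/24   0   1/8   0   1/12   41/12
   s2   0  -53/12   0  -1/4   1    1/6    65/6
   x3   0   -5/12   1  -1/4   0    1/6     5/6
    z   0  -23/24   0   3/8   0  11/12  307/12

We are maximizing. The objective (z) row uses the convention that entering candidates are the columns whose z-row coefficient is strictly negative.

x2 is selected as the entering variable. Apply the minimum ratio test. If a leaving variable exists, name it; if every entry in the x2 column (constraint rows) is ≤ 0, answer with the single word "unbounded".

x2-column entries: row 1: -11/24, row 2: -53/12, row 3: -5/12. All ≤ 0, so x2 can increase without bound; the LP is unbounded in this direction.

unbounded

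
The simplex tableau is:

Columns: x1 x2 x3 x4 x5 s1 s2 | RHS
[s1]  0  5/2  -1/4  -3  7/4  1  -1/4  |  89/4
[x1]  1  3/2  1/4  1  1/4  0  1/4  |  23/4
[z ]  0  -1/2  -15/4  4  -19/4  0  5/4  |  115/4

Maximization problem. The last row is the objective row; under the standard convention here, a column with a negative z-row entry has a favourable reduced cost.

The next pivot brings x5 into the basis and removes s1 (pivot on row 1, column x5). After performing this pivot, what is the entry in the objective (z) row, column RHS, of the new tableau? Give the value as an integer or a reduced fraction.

624/7

Pivot element is row 1, column x5: 7/4.
Normalize row 1: new (row 1, RHS) = (89/4)/(7/4) = 89/7.
z-row ← z-row − (-19/4)·(new row 1): 115/4 − (-19/4)·(89/7) = 624/7.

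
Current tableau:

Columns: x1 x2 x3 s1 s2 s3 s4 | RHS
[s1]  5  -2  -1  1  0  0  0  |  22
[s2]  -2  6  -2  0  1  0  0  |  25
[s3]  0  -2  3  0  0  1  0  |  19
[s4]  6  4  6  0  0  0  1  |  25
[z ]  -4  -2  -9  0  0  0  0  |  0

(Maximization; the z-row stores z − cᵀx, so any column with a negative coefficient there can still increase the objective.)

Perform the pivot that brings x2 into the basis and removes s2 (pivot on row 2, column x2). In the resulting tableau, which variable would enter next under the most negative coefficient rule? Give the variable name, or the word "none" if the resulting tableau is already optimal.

Pivot element 6. New z-row = old z-row − (-2)·(row 2/6).
Updated z-row coefficients: x1: -14/3, x2: 0, x3: -29/3, s1: 0, s2: 1/3, s3: 0, s4: 0.
The most negative is -29/3 in column x3, so x3 would enter next.

x3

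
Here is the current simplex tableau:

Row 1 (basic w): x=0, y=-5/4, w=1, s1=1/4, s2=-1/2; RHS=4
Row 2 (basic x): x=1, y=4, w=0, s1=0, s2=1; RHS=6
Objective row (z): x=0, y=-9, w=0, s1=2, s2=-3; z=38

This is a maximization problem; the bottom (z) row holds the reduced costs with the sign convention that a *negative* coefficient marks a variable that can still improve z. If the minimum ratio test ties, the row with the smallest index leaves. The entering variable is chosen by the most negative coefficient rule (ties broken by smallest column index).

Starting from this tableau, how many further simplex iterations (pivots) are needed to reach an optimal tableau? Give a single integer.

pivot: y in, x out → z = 103/2
pivot: s2 in, y out → z = 56
No improving column remains; optimal.

2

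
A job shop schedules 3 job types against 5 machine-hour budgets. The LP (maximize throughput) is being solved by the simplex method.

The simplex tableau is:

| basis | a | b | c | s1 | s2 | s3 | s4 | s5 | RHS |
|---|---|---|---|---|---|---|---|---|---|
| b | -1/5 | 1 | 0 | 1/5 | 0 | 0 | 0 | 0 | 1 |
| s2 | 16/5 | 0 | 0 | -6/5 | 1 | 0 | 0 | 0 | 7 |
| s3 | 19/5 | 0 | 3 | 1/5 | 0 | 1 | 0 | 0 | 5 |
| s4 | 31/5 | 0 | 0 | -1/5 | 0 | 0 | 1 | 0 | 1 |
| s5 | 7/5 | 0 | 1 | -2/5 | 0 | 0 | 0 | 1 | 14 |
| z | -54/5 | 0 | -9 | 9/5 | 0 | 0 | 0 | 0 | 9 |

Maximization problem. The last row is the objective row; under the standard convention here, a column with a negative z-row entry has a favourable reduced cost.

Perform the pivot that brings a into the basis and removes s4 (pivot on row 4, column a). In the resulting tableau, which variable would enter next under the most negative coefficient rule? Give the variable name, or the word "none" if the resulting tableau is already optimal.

Pivot element 31/5. New z-row = old z-row − (-54/5)·(row 4/(31/5)).
Updated z-row coefficients: a: 0, b: 0, c: -9, s1: 45/31, s2: 0, s3: 0, s4: 54/31, s5: 0.
The most negative is -9 in column c, so c would enter next.

c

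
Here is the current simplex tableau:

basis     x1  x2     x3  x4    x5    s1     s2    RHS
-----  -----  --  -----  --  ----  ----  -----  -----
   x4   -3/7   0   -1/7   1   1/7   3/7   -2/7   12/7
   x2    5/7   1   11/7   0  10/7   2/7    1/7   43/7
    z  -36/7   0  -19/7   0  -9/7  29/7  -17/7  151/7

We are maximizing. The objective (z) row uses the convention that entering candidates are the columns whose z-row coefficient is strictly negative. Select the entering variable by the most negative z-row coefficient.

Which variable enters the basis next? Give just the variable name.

x1

Objective-row coefficients: x1: -36/7, x2: 0, x3: -19/7, x4: 0, x5: -9/7, s1: 29/7, s2: -17/7.
The most negative is -36/7 in column x1, so x1 enters.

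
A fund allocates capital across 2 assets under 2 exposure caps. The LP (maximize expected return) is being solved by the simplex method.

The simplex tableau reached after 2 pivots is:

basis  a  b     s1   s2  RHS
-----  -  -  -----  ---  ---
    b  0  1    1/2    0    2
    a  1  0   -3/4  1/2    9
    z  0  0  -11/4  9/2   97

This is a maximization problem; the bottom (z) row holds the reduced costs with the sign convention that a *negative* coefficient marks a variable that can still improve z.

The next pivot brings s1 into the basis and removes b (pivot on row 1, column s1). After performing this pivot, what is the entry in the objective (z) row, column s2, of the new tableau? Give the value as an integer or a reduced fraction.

9/2

Pivot element is row 1, column s1: 1/2.
Normalize row 1: new (row 1, s2) = 0/(1/2) = 0.
z-row ← z-row − (-11/4)·(new row 1): 9/2 − (-11/4)·0 = 9/2.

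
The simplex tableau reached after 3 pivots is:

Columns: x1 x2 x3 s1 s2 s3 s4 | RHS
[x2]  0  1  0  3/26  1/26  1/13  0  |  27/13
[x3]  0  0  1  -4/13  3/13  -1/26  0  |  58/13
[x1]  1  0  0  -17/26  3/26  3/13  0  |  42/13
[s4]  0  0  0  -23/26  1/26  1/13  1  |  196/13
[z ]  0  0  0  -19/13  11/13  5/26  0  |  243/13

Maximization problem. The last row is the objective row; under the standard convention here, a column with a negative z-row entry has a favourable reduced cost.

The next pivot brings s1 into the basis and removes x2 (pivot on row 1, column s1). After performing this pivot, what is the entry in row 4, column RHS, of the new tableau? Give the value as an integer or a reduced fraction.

Pivot element is row 1, column s1: 3/26.
Normalize row 1: new (row 1, RHS) = (27/13)/(3/26) = 18.
row 4 ← row 4 − (-23/26)·(new row 1): 196/13 − (-23/26)·18 = 31.

31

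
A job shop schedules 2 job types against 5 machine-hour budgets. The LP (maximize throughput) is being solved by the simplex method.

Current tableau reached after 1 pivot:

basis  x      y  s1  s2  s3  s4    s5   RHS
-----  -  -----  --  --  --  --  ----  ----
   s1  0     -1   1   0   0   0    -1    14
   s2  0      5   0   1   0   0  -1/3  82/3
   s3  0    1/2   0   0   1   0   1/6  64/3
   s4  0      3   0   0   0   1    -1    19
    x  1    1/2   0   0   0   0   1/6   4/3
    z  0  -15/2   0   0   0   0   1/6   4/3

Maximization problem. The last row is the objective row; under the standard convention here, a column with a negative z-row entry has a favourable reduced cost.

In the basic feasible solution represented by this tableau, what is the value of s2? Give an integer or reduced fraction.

s2 is basic (row 2); its value is the RHS of that row: 82/3.

82/3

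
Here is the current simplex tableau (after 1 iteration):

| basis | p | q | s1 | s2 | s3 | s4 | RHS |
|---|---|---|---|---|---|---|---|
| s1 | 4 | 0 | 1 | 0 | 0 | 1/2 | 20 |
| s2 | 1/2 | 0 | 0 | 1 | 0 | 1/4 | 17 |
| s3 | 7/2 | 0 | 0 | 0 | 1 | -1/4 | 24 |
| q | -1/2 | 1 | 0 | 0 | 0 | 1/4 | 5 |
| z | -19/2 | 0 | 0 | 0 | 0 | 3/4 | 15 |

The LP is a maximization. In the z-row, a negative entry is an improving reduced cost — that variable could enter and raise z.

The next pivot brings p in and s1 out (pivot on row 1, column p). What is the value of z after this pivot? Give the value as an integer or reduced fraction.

125/2

Minimum ratio for p: 20/4 = 5.
z changes by −(z-row coeff of p)·ratio = −(-19/2)·5 = 95/2.
New z = 15 + (95/2) = 125/2.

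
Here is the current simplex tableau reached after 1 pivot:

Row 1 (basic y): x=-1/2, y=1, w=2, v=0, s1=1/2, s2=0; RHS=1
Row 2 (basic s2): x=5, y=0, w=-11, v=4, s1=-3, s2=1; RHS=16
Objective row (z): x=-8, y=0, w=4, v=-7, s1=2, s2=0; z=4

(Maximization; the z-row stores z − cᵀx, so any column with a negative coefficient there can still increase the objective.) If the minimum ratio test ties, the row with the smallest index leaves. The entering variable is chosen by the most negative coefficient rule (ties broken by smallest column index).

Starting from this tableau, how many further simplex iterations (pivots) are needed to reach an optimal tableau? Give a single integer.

2

pivot: x in, s2 out → z = 148/5
pivot: w in, y out → z = 620/9
No improving column remains; optimal.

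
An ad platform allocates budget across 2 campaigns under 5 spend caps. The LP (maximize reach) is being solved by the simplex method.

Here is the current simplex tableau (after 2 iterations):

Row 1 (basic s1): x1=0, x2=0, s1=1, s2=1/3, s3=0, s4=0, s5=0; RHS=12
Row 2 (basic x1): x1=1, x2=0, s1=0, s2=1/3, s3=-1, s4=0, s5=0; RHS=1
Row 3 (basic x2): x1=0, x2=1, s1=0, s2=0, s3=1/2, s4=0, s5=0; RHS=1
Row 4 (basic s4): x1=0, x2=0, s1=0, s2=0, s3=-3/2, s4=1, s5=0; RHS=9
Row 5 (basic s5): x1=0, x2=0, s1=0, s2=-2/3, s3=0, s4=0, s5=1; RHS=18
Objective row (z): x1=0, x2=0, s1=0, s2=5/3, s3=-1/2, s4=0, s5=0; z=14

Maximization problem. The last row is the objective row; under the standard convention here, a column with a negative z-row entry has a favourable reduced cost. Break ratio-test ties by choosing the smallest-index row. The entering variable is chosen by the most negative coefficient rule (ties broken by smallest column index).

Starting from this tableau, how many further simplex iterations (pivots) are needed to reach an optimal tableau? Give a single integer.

pivot: s3 in, x2 out → z = 15
No improving column remains; optimal.

1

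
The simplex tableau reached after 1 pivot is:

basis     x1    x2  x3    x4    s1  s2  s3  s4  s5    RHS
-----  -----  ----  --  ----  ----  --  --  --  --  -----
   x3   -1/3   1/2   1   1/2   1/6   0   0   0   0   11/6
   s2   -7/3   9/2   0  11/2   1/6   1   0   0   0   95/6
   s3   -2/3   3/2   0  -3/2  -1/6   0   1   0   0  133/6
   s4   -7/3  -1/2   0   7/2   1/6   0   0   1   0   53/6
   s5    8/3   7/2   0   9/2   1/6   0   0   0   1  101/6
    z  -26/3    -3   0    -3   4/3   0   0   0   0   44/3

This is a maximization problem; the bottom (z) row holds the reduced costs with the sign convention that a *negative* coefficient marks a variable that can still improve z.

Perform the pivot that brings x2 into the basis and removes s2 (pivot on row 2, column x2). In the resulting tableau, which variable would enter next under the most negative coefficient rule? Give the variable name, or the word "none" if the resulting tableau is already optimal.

x1

Pivot element 9/2. New z-row = old z-row − (-3)·(row 2/(9/2)).
Updated z-row coefficients: x1: -92/9, x2: 0, x3: 0, x4: 2/3, s1: 13/9, s2: 2/3, s3: 0, s4: 0, s5: 0.
The most negative is -92/9 in column x1, so x1 would enter next.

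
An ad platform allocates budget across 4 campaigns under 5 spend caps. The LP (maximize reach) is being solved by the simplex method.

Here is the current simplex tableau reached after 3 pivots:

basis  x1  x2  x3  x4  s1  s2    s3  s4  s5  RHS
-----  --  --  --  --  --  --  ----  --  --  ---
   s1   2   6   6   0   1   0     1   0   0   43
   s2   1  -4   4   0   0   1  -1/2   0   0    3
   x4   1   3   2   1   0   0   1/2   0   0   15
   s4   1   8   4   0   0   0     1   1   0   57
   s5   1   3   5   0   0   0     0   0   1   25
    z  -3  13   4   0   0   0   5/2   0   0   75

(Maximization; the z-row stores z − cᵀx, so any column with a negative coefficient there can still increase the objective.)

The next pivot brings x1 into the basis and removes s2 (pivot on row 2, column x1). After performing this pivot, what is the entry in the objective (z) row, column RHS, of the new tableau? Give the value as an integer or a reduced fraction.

Pivot element is row 2, column x1: 1.
Normalize row 2: new (row 2, RHS) = 3/1 = 3.
z-row ← z-row − (-3)·(new row 2): 75 − (-3)·3 = 84.

84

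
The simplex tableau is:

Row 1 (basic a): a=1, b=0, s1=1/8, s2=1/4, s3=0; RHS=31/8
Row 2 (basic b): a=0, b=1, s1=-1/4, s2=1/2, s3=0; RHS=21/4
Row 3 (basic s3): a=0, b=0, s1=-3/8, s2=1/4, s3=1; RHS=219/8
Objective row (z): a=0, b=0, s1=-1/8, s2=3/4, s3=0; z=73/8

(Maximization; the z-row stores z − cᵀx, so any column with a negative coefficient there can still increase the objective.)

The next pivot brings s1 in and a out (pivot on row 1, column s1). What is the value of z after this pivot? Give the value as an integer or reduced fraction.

Minimum ratio for s1: (31/8)/(1/8) = 31.
z changes by −(z-row coeff of s1)·ratio = −(-1/8)·31 = 31/8.
New z = 73/8 + (31/8) = 13.

13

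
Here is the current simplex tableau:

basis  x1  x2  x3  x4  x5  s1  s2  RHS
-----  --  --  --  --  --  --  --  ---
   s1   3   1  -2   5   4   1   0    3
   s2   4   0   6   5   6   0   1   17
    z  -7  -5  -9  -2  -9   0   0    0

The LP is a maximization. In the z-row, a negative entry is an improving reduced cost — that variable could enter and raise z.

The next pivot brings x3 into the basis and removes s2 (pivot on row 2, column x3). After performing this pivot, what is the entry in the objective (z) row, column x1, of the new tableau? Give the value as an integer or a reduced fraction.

-1

Pivot element is row 2, column x3: 6.
Normalize row 2: new (row 2, x1) = 4/6 = 2/3.
z-row ← z-row − (-9)·(new row 2): -7 − (-9)·(2/3) = -1.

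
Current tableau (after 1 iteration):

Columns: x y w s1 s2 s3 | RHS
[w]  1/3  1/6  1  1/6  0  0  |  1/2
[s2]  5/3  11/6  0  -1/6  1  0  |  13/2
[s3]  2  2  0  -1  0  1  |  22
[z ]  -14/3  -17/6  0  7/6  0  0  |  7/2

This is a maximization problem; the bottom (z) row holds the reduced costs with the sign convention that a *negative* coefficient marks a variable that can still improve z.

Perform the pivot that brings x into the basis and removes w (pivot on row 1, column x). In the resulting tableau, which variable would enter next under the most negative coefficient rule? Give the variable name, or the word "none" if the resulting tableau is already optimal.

Pivot element 1/3. New z-row = old z-row − (-14/3)·(row 1/(1/3)).
Updated z-row coefficients: x: 0, y: -1/2, w: 14, s1: 7/2, s2: 0, s3: 0.
The most negative is -1/2 in column y, so y would enter next.

y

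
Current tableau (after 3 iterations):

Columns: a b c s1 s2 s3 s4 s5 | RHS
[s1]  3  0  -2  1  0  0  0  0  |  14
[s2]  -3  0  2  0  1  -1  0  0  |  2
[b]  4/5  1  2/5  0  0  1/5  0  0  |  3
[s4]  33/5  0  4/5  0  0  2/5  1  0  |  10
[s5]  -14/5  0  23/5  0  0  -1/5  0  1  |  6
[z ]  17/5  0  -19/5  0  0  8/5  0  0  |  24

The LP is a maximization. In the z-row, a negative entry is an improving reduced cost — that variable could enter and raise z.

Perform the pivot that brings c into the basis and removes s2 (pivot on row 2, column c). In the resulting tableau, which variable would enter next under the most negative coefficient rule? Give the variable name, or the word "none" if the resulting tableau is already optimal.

a

Pivot element 2. New z-row = old z-row − (-19/5)·(row 2/2).
Updated z-row coefficients: a: -23/10, b: 0, c: 0, s1: 0, s2: 19/10, s3: -3/10, s4: 0, s5: 0.
The most negative is -23/10 in column a, so a would enter next.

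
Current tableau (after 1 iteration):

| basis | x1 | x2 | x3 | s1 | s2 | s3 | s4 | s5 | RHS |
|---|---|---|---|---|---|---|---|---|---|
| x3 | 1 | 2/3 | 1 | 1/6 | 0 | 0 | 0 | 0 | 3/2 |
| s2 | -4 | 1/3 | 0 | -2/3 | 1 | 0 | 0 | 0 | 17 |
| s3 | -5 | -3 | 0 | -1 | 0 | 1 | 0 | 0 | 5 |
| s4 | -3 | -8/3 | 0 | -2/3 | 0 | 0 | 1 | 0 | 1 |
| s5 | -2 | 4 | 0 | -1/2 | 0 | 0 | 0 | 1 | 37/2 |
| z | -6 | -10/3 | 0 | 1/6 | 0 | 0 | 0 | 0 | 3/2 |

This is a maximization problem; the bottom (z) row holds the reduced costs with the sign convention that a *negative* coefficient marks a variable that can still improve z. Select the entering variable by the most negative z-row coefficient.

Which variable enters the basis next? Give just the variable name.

x1

Objective-row coefficients: x1: -6, x2: -10/3, x3: 0, s1: 1/6, s2: 0, s3: 0, s4: 0, s5: 0.
The most negative is -6 in column x1, so x1 enters.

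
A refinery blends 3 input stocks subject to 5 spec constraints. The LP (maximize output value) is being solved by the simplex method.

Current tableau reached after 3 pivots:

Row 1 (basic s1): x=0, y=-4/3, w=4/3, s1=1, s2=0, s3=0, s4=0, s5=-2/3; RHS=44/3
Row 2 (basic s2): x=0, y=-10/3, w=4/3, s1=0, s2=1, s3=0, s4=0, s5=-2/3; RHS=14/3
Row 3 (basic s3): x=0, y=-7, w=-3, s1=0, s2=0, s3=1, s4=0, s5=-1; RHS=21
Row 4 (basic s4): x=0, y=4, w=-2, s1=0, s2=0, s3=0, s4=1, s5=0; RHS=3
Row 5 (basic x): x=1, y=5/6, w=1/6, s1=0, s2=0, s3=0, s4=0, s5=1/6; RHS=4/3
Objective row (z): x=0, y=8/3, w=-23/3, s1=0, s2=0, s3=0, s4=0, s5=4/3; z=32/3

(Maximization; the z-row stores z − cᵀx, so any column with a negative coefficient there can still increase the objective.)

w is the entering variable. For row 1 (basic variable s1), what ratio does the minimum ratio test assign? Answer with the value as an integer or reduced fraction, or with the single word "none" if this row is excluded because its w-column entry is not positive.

11

Ratio = RHS / (w entry) = (44/3) / (4/3) = 11.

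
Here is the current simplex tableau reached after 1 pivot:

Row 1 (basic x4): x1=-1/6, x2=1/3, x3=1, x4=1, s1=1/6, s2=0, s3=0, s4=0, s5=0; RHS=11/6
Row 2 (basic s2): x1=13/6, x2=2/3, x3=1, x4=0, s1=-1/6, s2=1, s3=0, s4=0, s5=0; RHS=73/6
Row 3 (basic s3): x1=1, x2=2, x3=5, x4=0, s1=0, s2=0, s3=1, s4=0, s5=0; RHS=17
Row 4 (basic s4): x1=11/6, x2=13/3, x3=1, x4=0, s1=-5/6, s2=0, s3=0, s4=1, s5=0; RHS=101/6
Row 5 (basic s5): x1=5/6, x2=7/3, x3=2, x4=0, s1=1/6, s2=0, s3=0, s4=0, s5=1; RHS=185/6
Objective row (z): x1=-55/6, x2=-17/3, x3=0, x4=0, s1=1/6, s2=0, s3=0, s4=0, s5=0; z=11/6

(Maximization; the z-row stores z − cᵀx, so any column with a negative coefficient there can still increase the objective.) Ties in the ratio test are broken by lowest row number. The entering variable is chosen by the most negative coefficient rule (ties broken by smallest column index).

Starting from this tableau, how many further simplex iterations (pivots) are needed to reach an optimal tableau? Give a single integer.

3

pivot: x1 in, s2 out → z = 693/13
pivot: x2 in, s4 out → z = 2854/49
pivot: s1 in, x4 out → z = 750/11
No improving column remains; optimal.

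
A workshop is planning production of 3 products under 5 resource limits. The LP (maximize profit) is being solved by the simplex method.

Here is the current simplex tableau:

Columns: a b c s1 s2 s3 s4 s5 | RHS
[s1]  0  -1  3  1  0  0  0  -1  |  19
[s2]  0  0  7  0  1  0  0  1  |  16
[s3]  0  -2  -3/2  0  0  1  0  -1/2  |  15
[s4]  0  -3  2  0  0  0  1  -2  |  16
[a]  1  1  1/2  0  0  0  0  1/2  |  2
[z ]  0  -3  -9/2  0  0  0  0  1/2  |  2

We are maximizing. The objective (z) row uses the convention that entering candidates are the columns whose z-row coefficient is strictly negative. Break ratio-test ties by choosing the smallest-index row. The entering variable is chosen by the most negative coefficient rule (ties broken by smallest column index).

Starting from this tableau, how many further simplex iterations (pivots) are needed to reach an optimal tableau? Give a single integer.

2

pivot: c in, s2 out → z = 86/7
pivot: b in, a out → z = 104/7
No improving column remains; optimal.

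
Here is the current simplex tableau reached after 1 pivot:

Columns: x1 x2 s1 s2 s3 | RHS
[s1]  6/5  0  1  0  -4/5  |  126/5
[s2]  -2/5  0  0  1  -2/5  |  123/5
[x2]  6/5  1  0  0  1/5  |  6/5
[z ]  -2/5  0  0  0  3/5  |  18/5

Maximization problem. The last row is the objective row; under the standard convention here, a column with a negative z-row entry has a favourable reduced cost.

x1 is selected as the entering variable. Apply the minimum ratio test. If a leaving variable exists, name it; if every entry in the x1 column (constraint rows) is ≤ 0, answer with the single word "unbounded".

Ratios: row 1 (s1): (126/5)/(6/5) = 21; row 2 (s2): entry -2/5 ≤ 0, skip; row 3 (x2): (6/5)/(6/5) = 1.
Minimum ratio is in the x2 row, so x2 leaves.

x2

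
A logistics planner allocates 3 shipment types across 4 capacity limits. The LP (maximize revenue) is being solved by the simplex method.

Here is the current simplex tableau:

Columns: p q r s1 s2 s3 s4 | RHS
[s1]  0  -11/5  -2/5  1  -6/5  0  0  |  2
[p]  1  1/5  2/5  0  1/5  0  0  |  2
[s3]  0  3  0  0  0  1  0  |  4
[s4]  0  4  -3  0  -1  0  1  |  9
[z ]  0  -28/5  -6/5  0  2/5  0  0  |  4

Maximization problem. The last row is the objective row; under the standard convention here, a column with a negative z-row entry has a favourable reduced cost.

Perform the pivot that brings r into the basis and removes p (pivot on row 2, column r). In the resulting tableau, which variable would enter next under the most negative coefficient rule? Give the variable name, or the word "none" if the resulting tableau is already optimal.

Pivot element 2/5. New z-row = old z-row − (-6/5)·(row 2/(2/5)).
Updated z-row coefficients: p: 3, q: -5, r: 0, s1: 0, s2: 1, s3: 0, s4: 0.
The most negative is -5 in column q, so q would enter next.

q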